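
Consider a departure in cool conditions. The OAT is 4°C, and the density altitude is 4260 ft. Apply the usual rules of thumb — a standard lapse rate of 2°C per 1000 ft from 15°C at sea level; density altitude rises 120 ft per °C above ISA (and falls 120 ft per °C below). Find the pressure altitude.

4500 ft

DA = PA + 120 × (OAT − (15 − 2·PA/1000)) = PA + 120·OAT − 1800 + 0.24·PA = 1.24·PA + 120·OAT − 1800.
So 1.24·PA = 4260 − 120 × 4 + 1800 = 5580.
PA = 5580 / 1.24 = 4500 ft.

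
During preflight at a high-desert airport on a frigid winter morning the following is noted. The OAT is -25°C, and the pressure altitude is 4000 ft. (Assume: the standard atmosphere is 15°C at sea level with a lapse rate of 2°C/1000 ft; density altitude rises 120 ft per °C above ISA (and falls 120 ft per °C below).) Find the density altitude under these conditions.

ISA temperature at 4000 ft = 15 − 2 × (4000/1000) = 7°C.
ISA deviation = -25 − 7 = -32°C.
Density altitude = 4000 + 120 × (-32) = 4000 + (-3840) = 160 ft.

160 ft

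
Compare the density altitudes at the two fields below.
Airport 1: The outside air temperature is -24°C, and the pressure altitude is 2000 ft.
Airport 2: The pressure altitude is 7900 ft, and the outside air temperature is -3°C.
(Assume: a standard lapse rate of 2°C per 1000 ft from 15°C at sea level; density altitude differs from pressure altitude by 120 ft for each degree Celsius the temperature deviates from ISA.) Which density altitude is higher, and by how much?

Airport 2 by 9836 ft

Airport 1: ISA temp = 11°C, deviation -35°C, DA = 2000 + 120 × (-35) = -2200 ft.
Airport 2: ISA temp = -0.8°C, deviation -2.2°C, DA = 7900 + 120 × (-2.2) = 7636 ft.
Airport 2 is higher by 7636 − (-2200) = 9836 ft.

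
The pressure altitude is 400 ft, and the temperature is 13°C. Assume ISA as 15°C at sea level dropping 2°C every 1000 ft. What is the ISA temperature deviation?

ISA-1.2°C

ISA temperature at 400 ft = 15 − 2 × (400/1000) = 14.2°C.
Deviation = OAT − ISA = 13 − 14.2 = -1.2°C.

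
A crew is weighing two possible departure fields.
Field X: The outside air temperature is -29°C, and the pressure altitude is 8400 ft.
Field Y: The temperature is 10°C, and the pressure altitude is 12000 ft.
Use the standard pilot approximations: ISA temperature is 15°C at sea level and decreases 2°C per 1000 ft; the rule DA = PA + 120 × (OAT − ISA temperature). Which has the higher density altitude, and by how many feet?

Field X: ISA temp = -1.8°C, deviation -27.2°C, DA = 8400 + 120 × (-27.2) = 5136 ft.
Field Y: ISA temp = -9°C, deviation +19°C, DA = 12000 + 120 × 19 = 14280 ft.
Field Y is higher by 14280 − 5136 = 9144 ft.

Field Y by 9144 ft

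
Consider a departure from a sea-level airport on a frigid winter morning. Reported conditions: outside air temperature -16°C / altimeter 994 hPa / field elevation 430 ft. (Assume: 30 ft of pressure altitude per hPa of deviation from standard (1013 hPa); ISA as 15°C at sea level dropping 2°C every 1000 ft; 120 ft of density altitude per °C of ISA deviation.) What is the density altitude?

-2480 ft

Pressure altitude = 430 + (1013 − 994) × 30 = 430 + (+570) = 1000 ft.
ISA temperature at 1000 ft = 15 − 2 × (1000/1000) = 13°C.
ISA deviation = -16 − 13 = -29°C.
Density altitude = 1000 + 120 × (-29) = -2480 ft.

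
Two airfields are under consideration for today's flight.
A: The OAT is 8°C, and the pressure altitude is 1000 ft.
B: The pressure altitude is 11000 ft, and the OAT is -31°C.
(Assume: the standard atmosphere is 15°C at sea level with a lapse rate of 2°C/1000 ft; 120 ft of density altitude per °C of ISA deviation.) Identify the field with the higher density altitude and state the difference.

A: ISA temp = 13°C, deviation -5°C, DA = 1000 + 120 × (-5) = 400 ft.
B: ISA temp = -7°C, deviation -24°C, DA = 11000 + 120 × (-24) = 8120 ft.
B is higher by 8120 − 400 = 7720 ft.

B by 7720 ft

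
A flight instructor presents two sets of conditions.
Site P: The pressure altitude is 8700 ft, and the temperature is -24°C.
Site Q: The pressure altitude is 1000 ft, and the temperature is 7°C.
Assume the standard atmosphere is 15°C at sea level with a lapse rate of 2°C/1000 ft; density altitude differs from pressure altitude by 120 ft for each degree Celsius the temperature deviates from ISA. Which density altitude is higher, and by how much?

Site P by 5828 ft

Site P: ISA temp = -2.4°C, deviation -21.6°C, DA = 8700 + 120 × (-21.6) = 6108 ft.
Site Q: ISA temp = 13°C, deviation -6°C, DA = 1000 + 120 × (-6) = 280 ft.
Site P is higher by 6108 − 280 = 5828 ft.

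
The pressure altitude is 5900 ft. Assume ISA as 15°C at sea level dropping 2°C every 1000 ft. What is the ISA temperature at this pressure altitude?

3.2°C

ISA temperature = 15 − 2 × (5900/1000) = 15 − 11.8 = 3.2°C.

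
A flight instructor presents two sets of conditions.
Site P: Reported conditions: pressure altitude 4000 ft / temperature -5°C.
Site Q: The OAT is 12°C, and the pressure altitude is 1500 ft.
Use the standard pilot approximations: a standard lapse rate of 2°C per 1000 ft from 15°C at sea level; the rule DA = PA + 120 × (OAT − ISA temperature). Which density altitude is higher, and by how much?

Site P by 1060 ft

Site P: ISA temp = 7°C, deviation -12°C, DA = 4000 + 120 × (-12) = 2560 ft.
Site Q: ISA temp = 12°C, deviation 0°C, DA = 1500 + 120 × 0 = 1500 ft.
Site P is higher by 2560 − 1500 = 1060 ft.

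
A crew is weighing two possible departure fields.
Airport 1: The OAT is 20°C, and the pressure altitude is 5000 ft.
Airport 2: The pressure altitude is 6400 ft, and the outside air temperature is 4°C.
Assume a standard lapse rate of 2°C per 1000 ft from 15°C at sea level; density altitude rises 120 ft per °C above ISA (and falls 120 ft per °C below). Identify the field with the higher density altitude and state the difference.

Airport 1 by 184 ft

Airport 1: ISA temp = 5°C, deviation +15°C, DA = 5000 + 120 × 15 = 6800 ft.
Airport 2: ISA temp = 2.2°C, deviation +1.8°C, DA = 6400 + 120 × 1.8 = 6616 ft.
Airport 1 is higher by 6800 − 6616 = 184 ft.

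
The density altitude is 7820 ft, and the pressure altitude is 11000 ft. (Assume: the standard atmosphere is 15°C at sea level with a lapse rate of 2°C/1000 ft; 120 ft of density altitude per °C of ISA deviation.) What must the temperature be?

-33.5°C

Density altitude − pressure altitude = 7820 − 11000 = -3180 ft.
At 120 ft/°C that is an ISA deviation of -3180/120 = -26.5°C.
ISA temperature at 11000 ft = 15 − 2 × (11000/1000) = -7°C.
OAT = ISA + deviation = -7 + (-26.5) = -33.5°C.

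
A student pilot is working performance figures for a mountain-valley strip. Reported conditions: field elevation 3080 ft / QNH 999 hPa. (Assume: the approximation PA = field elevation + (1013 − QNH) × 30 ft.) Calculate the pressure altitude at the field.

Pressure correction = (1013 − 999) × 30 = +420 ft.
Pressure altitude = 3080 + (+420) = 3500 ft.

3500 ft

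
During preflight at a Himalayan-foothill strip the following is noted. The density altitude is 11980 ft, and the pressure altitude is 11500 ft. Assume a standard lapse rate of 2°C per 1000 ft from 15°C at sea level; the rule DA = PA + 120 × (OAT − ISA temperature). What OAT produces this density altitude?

-4°C

Density altitude − pressure altitude = 11980 − 11500 = +480 ft.
At 120 ft/°C that is an ISA deviation of 480/120 = +4°C.
ISA temperature at 11500 ft = 15 − 2 × (11500/1000) = -8°C.
OAT = ISA + deviation = -8 + (+4) = -4°C.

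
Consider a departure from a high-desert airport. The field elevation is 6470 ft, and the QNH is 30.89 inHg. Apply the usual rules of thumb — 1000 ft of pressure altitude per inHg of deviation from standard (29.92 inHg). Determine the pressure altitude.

Pressure correction = (29.92 − 30.89) × 1000 = -970 ft.
Pressure altitude = 6470 + (-970) = 5500 ft.

5500 ft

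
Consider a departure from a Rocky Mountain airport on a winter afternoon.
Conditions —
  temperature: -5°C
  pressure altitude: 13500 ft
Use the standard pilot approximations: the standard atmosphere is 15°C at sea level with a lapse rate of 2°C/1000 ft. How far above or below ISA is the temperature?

ISA+7°C

ISA temperature at 13500 ft = 15 − 2 × (13500/1000) = -12°C.
Deviation = OAT − ISA = -5 − (-12) = +7°C.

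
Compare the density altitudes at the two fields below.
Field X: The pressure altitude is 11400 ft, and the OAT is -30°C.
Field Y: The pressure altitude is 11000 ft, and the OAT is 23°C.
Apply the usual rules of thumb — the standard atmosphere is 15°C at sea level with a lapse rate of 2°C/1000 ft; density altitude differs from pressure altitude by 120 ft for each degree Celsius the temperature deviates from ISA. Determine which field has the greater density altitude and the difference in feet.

Field Y by 5864 ft

Field X: ISA temp = -7.8°C, deviation -22.2°C, DA = 11400 + 120 × (-22.2) = 8736 ft.
Field Y: ISA temp = -7°C, deviation +30°C, DA = 11000 + 120 × 30 = 14600 ft.
Field Y is higher by 14600 − 8736 = 5864 ft.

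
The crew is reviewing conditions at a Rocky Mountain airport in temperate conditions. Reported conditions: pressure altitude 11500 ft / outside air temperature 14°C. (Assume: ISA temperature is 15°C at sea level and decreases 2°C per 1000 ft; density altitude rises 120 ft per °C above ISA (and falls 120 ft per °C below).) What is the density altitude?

14140 ft

ISA temperature at 11500 ft = 15 − 2 × (11500/1000) = -8°C.
ISA deviation = 14 − (-8) = +22°C.
Density altitude = 11500 + 120 × (22) = 11500 + (+2640) = 14140 ft.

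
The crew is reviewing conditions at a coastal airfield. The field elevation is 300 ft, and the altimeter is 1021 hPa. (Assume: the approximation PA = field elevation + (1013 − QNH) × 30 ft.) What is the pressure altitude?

60 ft

Pressure correction = (1013 − 1021) × 30 = -240 ft.
Pressure altitude = 300 + (-240) = 60 ft.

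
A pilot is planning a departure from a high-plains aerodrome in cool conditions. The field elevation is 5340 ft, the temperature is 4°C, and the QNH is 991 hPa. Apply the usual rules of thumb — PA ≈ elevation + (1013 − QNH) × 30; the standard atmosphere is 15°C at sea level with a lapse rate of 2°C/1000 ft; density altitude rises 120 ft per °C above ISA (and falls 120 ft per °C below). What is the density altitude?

6120 ft

Pressure altitude = 5340 + (1013 − 991) × 30 = 5340 + (+660) = 6000 ft.
ISA temperature at 6000 ft = 15 − 2 × (6000/1000) = 3°C.
ISA deviation = 4 − 3 = +1°C.
Density altitude = 6000 + 120 × (1) = 6120 ft.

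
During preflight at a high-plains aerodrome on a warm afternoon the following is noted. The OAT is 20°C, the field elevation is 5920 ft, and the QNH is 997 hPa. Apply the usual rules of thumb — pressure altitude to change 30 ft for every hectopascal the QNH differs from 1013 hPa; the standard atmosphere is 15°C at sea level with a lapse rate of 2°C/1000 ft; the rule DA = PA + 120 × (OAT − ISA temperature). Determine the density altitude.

8536 ft

Pressure altitude = 5920 + (1013 − 997) × 30 = 5920 + (+480) = 6400 ft.
ISA temperature at 6400 ft = 15 − 2 × (6400/1000) = 2.2°C.
ISA deviation = 20 − 2.2 = +17.8°C.
Density altitude = 6400 + 120 × (17.8) = 8536 ft.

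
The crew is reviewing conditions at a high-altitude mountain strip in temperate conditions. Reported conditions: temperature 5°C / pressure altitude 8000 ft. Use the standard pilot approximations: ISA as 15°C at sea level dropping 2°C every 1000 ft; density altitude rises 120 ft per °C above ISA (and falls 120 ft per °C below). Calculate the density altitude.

8720 ft

ISA temperature at 8000 ft = 15 − 2 × (8000/1000) = -1°C.
ISA deviation = 5 − (-1) = +6°C.
Density altitude = 8000 + 120 × (6) = 8000 + (+720) = 8720 ft.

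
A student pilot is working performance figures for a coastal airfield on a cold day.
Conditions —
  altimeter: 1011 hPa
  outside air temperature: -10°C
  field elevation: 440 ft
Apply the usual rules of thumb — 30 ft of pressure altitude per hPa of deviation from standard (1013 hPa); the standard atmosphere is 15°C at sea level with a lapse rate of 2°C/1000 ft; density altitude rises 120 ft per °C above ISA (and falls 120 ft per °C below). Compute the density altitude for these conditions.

Pressure altitude = 440 + (1013 − 1011) × 30 = 440 + (+60) = 500 ft.
ISA temperature at 500 ft = 15 − 2 × (500/1000) = 14°C.
ISA deviation = -10 − 14 = -24°C.
Density altitude = 500 + 120 × (-24) = -2380 ft.

-2380 ft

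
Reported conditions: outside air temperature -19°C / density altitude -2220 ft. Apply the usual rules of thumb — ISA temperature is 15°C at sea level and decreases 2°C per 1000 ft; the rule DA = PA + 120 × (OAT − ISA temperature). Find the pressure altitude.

1500 ft

DA = PA + 120 × (OAT − (15 − 2·PA/1000)) = PA + 120·OAT − 1800 + 0.24·PA = 1.24·PA + 120·OAT − 1800.
So 1.24·PA = -2220 − 120 × (-19) + 1800 = 1860.
PA = 1860 / 1.24 = 1500 ft.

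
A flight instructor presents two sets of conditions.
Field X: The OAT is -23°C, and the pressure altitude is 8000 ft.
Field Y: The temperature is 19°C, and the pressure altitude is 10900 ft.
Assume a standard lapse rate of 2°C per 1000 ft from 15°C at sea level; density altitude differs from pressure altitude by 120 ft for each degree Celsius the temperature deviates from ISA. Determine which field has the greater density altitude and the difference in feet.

Field X: ISA temp = -1°C, deviation -22°C, DA = 8000 + 120 × (-22) = 5360 ft.
Field Y: ISA temp = -6.8°C, deviation +25.8°C, DA = 10900 + 120 × 25.8 = 13996 ft.
Field Y is higher by 13996 − 5360 = 8636 ft.

Field Y by 8636 ft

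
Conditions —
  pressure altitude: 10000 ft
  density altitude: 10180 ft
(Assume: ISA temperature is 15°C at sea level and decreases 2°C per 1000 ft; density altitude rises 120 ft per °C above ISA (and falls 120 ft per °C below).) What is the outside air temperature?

Density altitude − pressure altitude = 10180 − 10000 = +180 ft.
At 120 ft/°C that is an ISA deviation of 180/120 = +1.5°C.
ISA temperature at 10000 ft = 15 − 2 × (10000/1000) = -5°C.
OAT = ISA + deviation = -5 + (+1.5) = -3.5°C.

-3.5°C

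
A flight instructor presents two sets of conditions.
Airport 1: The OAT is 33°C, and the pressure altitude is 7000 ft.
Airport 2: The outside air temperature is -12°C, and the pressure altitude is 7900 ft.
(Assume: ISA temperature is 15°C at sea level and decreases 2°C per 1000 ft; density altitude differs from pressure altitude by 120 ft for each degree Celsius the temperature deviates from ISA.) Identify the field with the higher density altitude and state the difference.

Airport 1: ISA temp = 1°C, deviation +32°C, DA = 7000 + 120 × 32 = 10840 ft.
Airport 2: ISA temp = -0.8°C, deviation -11.2°C, DA = 7900 + 120 × (-11.2) = 6556 ft.
Airport 1 is higher by 10840 − 6556 = 4284 ft.

Airport 1 by 4284 ft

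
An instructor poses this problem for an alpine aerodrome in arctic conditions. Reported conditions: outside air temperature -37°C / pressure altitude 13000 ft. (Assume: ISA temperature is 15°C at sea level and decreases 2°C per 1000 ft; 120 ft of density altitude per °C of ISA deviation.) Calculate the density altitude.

9880 ft

ISA temperature at 13000 ft = 15 − 2 × (13000/1000) = -11°C.
ISA deviation = -37 − (-11) = -26°C.
Density altitude = 13000 + 120 × (-26) = 13000 + (-3120) = 9880 ft.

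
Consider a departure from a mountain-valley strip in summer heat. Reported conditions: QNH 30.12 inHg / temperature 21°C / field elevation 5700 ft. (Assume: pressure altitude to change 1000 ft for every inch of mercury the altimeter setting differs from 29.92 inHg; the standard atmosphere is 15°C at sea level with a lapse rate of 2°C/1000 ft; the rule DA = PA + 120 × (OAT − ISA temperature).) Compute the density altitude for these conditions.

7540 ft

Pressure altitude = 5700 + (29.92 − 30.12) × 1000 = 5700 + (-200) = 5500 ft.
ISA temperature at 5500 ft = 15 − 2 × (5500/1000) = 4°C.
ISA deviation = 21 − 4 = +17°C.
Density altitude = 5500 + 120 × (17) = 7540 ft.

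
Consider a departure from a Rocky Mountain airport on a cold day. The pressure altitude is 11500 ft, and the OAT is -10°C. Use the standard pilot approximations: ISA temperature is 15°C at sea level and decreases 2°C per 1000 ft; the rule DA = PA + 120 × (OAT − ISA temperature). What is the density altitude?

11260 ft

ISA temperature at 11500 ft = 15 − 2 × (11500/1000) = -8°C.
ISA deviation = -10 − (-8) = -2°C.
Density altitude = 11500 + 120 × (-2) = 11500 + (-240) = 11260 ft.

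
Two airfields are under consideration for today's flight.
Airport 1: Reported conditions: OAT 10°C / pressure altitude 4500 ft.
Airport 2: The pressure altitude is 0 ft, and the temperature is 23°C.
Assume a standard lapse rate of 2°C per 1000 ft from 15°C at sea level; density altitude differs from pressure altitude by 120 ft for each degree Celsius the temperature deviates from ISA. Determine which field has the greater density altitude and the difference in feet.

Airport 1 by 4020 ft

Airport 1: ISA temp = 6°C, deviation +4°C, DA = 4500 + 120 × 4 = 4980 ft.
Airport 2: ISA temp = 15°C, deviation +8°C, DA = 0 + 120 × 8 = 960 ft.
Airport 1 is higher by 4980 − 960 = 4020 ft.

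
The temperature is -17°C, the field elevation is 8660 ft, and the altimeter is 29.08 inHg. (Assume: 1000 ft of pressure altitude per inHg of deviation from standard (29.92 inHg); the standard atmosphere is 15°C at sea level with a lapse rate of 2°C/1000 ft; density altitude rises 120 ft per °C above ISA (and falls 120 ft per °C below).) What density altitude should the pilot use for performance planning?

Pressure altitude = 8660 + (29.92 − 29.08) × 1000 = 8660 + (+840) = 9500 ft.
ISA temperature at 9500 ft = 15 − 2 × (9500/1000) = -4°C.
ISA deviation = -17 − (-4) = -13°C.
Density altitude = 9500 + 120 × (-13) = 7940 ft.

7940 ft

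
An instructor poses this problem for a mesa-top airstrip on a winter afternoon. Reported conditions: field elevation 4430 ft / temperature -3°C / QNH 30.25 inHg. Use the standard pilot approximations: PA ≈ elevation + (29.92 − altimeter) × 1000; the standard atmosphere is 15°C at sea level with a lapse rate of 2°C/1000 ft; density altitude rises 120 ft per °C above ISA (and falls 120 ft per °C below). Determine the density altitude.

2924 ft

Pressure altitude = 4430 + (29.92 − 30.25) × 1000 = 4430 + (-330) = 4100 ft.
ISA temperature at 4100 ft = 15 − 2 × (4100/1000) = 6.8°C.
ISA deviation = -3 − 6.8 = -9.8°C.
Density altitude = 4100 + 120 × (-9.8) = 2924 ft.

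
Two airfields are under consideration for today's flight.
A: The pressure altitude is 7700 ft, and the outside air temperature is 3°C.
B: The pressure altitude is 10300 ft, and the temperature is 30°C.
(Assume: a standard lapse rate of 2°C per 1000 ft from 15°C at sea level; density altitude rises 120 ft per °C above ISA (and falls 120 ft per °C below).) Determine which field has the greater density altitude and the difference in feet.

B by 6464 ft

A: ISA temp = -0.4°C, deviation +3.4°C, DA = 7700 + 120 × 3.4 = 8108 ft.
B: ISA temp = -5.6°C, deviation +35.6°C, DA = 10300 + 120 × 35.6 = 14572 ft.
B is higher by 14572 − 8108 = 6464 ft.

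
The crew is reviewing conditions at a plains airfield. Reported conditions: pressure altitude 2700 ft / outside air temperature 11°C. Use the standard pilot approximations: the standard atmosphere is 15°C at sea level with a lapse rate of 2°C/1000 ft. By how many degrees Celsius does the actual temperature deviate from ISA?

ISA+1.4°C

ISA temperature at 2700 ft = 15 − 2 × (2700/1000) = 9.6°C.
Deviation = OAT − ISA = 11 − 9.6 = +1.4°C.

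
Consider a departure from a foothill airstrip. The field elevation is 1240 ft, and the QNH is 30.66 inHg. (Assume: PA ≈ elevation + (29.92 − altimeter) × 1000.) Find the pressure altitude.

500 ft

Pressure correction = (29.92 − 30.66) × 1000 = -740 ft.
Pressure altitude = 1240 + (-740) = 500 ft.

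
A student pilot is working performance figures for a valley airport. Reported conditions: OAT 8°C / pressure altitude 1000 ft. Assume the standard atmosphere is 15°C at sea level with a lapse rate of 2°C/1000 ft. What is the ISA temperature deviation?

ISA-5°C

ISA temperature at 1000 ft = 15 − 2 × (1000/1000) = 13°C.
Deviation = OAT − ISA = 8 − 13 = -5°C.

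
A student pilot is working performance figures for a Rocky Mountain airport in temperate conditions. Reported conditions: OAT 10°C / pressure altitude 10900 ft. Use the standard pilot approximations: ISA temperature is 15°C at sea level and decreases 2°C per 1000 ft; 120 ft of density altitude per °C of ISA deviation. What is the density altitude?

12916 ft

ISA temperature at 10900 ft = 15 − 2 × (10900/1000) = -6.8°C.
ISA deviation = 10 − (-6.8) = +16.8°C.
Density altitude = 10900 + 120 × (16.8) = 10900 + (+2016) = 12916 ft.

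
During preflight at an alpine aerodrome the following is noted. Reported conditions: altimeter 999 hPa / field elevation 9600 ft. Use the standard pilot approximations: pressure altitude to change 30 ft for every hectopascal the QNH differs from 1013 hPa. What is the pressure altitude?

10020 ft

Pressure correction = (1013 − 999) × 30 = +420 ft.
Pressure altitude = 9600 + (+420) = 10020 ft.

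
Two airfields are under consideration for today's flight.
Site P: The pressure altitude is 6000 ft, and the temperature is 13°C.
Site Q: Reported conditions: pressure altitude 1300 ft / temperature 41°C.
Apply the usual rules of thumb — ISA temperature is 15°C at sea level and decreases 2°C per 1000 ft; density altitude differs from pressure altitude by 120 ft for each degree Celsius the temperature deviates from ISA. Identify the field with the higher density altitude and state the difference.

Site P: ISA temp = 3°C, deviation +10°C, DA = 6000 + 120 × 10 = 7200 ft.
Site Q: ISA temp = 12.4°C, deviation +28.6°C, DA = 1300 + 120 × 28.6 = 4732 ft.
Site P is higher by 7200 − 4732 = 2468 ft.

Site P by 2468 ft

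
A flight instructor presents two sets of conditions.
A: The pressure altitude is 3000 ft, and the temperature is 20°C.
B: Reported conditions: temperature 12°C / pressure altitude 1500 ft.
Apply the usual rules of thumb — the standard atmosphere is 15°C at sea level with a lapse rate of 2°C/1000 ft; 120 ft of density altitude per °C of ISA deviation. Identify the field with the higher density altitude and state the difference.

A: ISA temp = 9°C, deviation +11°C, DA = 3000 + 120 × 11 = 4320 ft.
B: ISA temp = 12°C, deviation 0°C, DA = 1500 + 120 × 0 = 1500 ft.
A is higher by 4320 − 1500 = 2820 ft.

A by 2820 ft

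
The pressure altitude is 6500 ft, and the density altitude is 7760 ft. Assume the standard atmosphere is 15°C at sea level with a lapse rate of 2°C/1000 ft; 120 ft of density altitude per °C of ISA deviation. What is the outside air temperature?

12.5°C

Density altitude − pressure altitude = 7760 − 6500 = +1260 ft.
At 120 ft/°C that is an ISA deviation of 1260/120 = +10.5°C.
ISA temperature at 6500 ft = 15 − 2 × (6500/1000) = 2°C.
OAT = ISA + deviation = 2 + (+10.5) = 12.5°C.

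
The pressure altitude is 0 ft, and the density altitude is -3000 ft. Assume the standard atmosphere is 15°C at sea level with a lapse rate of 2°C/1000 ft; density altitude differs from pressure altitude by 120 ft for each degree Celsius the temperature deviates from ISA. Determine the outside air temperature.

-10°C

Density altitude − pressure altitude = -3000 − 0 = -3000 ft.
At 120 ft/°C that is an ISA deviation of -3000/120 = -25°C.
ISA temperature at 0 ft = 15 − 2 × (0/1000) = 15°C.
OAT = ISA + deviation = 15 + (-25) = -10°C.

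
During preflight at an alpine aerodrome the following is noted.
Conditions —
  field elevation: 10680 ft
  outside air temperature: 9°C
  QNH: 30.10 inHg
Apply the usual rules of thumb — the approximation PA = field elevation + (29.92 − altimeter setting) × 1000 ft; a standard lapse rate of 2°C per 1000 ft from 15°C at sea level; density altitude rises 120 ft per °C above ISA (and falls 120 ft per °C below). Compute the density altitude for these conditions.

Pressure altitude = 10680 + (29.92 − 30.10) × 1000 = 10680 + (-180) = 10500 ft.
ISA temperature at 10500 ft = 15 − 2 × (10500/1000) = -6°C.
ISA deviation = 9 − (-6) = +15°C.
Density altitude = 10500 + 120 × (15) = 12300 ft.

12300 ft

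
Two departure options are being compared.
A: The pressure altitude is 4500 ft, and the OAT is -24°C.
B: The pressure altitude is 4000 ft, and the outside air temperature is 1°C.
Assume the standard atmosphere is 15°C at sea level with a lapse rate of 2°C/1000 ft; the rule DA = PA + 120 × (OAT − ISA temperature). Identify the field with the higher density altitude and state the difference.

A: ISA temp = 6°C, deviation -30°C, DA = 4500 + 120 × (-30) = 900 ft.
B: ISA temp = 7°C, deviation -6°C, DA = 4000 + 120 × (-6) = 3280 ft.
B is higher by 3280 − 900 = 2380 ft.

B by 2380 ft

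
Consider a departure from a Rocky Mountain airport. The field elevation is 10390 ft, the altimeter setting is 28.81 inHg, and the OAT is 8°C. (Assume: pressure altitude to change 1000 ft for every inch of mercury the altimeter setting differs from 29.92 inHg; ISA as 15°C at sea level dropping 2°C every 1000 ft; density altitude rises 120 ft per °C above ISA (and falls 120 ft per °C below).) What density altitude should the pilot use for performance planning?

13420 ft

Pressure altitude = 10390 + (29.92 − 28.81) × 1000 = 10390 + (+1110) = 11500 ft.
ISA temperature at 11500 ft = 15 − 2 × (11500/1000) = -8°C.
ISA deviation = 8 − (-8) = +16°C.
Density altitude = 11500 + 120 × (16) = 13420 ft.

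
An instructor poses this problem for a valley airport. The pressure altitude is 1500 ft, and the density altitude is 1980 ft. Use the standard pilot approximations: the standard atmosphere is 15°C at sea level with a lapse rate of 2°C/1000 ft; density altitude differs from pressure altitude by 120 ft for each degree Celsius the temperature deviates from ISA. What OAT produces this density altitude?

16°C

Density altitude − pressure altitude = 1980 − 1500 = +480 ft.
At 120 ft/°C that is an ISA deviation of 480/120 = +4°C.
ISA temperature at 1500 ft = 15 − 2 × (1500/1000) = 12°C.
OAT = ISA + deviation = 12 + (+4) = 16°C.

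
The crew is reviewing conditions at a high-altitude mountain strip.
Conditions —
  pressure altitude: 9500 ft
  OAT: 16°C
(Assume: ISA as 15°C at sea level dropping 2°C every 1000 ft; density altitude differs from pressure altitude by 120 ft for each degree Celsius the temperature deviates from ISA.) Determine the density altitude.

11900 ft

ISA temperature at 9500 ft = 15 − 2 × (9500/1000) = -4°C.
ISA deviation = 16 − (-4) = +20°C.
Density altitude = 9500 + 120 × (20) = 9500 + (+2400) = 11900 ft.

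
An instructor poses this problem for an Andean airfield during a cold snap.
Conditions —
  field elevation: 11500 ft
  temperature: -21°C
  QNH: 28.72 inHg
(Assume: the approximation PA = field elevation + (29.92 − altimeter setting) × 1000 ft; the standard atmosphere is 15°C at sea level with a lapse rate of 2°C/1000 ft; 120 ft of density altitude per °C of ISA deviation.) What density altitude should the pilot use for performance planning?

Pressure altitude = 11500 + (29.92 − 28.72) × 1000 = 11500 + (+1200) = 12700 ft.
ISA temperature at 12700 ft = 15 − 2 × (12700/1000) = -10.4°C.
ISA deviation = -21 − (-10.4) = -10.6°C.
Density altitude = 12700 + 120 × (-10.6) = 11428 ft.

11428 ft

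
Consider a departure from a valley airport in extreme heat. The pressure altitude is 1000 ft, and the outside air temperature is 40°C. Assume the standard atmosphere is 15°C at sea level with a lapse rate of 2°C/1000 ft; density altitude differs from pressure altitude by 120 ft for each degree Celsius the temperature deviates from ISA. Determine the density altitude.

ISA temperature at 1000 ft = 15 − 2 × (1000/1000) = 13°C.
ISA deviation = 40 − 13 = +27°C.
Density altitude = 1000 + 120 × (27) = 1000 + (+3240) = 4240 ft.

4240 ft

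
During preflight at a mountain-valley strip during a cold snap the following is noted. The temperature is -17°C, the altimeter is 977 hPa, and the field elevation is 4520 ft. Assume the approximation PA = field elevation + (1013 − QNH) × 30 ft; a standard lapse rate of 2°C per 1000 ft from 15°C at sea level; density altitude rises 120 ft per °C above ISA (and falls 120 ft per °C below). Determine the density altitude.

3104 ft

Pressure altitude = 4520 + (1013 − 977) × 30 = 4520 + (+1080) = 5600 ft.
ISA temperature at 5600 ft = 15 − 2 × (5600/1000) = 3.8°C.
ISA deviation = -17 − 3.8 = -20.8°C.
Density altitude = 5600 + 120 × (-20.8) = 3104 ft.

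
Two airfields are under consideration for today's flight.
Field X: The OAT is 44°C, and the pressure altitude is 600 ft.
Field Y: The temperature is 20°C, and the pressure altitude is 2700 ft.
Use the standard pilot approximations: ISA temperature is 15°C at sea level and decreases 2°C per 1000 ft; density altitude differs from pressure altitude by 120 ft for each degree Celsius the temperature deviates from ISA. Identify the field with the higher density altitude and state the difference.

Field X: ISA temp = 13.8°C, deviation +30.2°C, DA = 600 + 120 × 30.2 = 4224 ft.
Field Y: ISA temp = 9.6°C, deviation +10.4°C, DA = 2700 + 120 × 10.4 = 3948 ft.
Field X is higher by 4224 − 3948 = 276 ft.

Field X by 276 ft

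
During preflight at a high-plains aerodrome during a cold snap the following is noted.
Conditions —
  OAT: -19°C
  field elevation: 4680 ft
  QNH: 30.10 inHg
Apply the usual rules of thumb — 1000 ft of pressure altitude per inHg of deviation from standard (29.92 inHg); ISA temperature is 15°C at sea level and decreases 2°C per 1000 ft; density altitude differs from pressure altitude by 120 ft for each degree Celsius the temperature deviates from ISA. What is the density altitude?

1500 ft

Pressure altitude = 4680 + (29.92 − 30.10) × 1000 = 4680 + (-180) = 4500 ft.
ISA temperature at 4500 ft = 15 − 2 × (4500/1000) = 6°C.
ISA deviation = -19 − 6 = -25°C.
Density altitude = 4500 + 120 × (-25) = 1500 ft.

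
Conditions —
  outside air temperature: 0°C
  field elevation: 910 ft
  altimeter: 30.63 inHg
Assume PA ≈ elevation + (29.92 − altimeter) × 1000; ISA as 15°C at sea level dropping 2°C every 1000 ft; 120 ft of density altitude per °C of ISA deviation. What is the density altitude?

Pressure altitude = 910 + (29.92 − 30.63) × 1000 = 910 + (-710) = 200 ft.
ISA temperature at 200 ft = 15 − 2 × (200/1000) = 14.6°C.
ISA deviation = 0 − 14.6 = -14.6°C.
Density altitude = 200 + 120 × (-14.6) = -1552 ft.

-1552 ft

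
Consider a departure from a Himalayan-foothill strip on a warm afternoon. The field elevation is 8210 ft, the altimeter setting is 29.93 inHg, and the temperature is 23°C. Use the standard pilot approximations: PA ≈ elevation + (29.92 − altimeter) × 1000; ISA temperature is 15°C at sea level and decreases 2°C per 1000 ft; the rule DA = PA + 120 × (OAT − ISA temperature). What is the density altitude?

Pressure altitude = 8210 + (29.92 − 29.93) × 1000 = 8210 + (-10) = 8200 ft.
ISA temperature at 8200 ft = 15 − 2 × (8200/1000) = -1.4°C.
ISA deviation = 23 − (-1.4) = +24.4°C.
Density altitude = 8200 + 120 × (24.4) = 11128 ft.

11128 ft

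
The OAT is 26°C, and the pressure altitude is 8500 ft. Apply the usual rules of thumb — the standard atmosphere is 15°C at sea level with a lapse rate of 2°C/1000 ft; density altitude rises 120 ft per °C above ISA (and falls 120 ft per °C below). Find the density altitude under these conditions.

11860 ft

ISA temperature at 8500 ft = 15 − 2 × (8500/1000) = -2°C.
ISA deviation = 26 − (-2) = +28°C.
Density altitude = 8500 + 120 × (28) = 8500 + (+3360) = 11860 ft.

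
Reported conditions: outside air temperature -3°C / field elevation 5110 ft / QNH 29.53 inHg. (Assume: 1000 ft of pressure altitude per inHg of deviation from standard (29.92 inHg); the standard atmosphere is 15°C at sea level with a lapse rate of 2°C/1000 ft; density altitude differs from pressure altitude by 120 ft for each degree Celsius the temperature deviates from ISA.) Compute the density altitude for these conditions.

4660 ft

Pressure altitude = 5110 + (29.92 − 29.53) × 1000 = 5110 + (+390) = 5500 ft.
ISA temperature at 5500 ft = 15 − 2 × (5500/1000) = 4°C.
ISA deviation = -3 − 4 = -7°C.
Density altitude = 5500 + 120 × (-7) = 4660 ft.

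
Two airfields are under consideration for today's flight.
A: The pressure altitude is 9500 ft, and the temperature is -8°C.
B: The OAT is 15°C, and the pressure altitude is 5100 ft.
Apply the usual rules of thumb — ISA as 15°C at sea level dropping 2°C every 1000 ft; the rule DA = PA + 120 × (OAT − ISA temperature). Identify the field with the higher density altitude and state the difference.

A: ISA temp = -4°C, deviation -4°C, DA = 9500 + 120 × (-4) = 9020 ft.
B: ISA temp = 4.8°C, deviation +10.2°C, DA = 5100 + 120 × 10.2 = 6324 ft.
A is higher by 9020 − 6324 = 2696 ft.

A by 2696 ft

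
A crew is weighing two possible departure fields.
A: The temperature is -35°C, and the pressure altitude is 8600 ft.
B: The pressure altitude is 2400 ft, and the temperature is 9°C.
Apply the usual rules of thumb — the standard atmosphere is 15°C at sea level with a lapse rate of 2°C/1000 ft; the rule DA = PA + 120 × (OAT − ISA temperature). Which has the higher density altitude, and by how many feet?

A: ISA temp = -2.2°C, deviation -32.8°C, DA = 8600 + 120 × (-32.8) = 4664 ft.
B: ISA temp = 10.2°C, deviation -1.2°C, DA = 2400 + 120 × (-1.2) = 2256 ft.
A is higher by 4664 − 2256 = 2408 ft.

A by 2408 ft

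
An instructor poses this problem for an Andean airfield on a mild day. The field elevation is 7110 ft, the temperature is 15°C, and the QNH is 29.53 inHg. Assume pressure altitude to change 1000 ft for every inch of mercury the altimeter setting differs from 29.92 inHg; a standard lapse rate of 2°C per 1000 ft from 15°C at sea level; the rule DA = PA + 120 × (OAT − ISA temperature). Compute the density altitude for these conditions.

9300 ft

Pressure altitude = 7110 + (29.92 − 29.53) × 1000 = 7110 + (+390) = 7500 ft.
ISA temperature at 7500 ft = 15 − 2 × (7500/1000) = 0°C.
ISA deviation = 15 − 0 = +15°C.
Density altitude = 7500 + 120 × (15) = 9300 ft.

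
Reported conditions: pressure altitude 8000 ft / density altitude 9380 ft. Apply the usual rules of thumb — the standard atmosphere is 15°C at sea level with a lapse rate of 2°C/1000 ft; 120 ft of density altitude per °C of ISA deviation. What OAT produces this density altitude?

Density altitude − pressure altitude = 9380 − 8000 = +1380 ft.
At 120 ft/°C that is an ISA deviation of 1380/120 = +11.5°C.
ISA temperature at 8000 ft = 15 − 2 × (8000/1000) = -1°C.
OAT = ISA + deviation = -1 + (+11.5) = 10.5°C.

10.5°C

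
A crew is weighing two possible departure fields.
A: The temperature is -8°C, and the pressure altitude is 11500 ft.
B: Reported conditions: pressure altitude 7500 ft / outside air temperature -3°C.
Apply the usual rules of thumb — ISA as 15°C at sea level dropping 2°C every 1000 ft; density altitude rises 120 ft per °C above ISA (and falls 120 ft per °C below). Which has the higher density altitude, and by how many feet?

A by 4360 ft

A: ISA temp = -8°C, deviation 0°C, DA = 11500 + 120 × 0 = 11500 ft.
B: ISA temp = 0°C, deviation -3°C, DA = 7500 + 120 × (-3) = 7140 ft.
A is higher by 11500 − 7140 = 4360 ft.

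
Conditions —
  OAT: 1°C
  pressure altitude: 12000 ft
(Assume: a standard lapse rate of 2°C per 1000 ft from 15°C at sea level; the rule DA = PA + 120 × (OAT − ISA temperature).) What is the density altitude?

ISA temperature at 12000 ft = 15 − 2 × (12000/1000) = -9°C.
ISA deviation = 1 − (-9) = +10°C.
Density altitude = 12000 + 120 × (10) = 12000 + (+1200) = 13200 ft.

13200 ft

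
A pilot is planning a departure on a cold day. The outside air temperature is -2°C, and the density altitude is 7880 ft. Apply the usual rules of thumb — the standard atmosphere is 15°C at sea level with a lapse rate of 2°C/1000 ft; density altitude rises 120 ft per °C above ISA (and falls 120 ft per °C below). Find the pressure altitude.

DA = PA + 120 × (OAT − (15 − 2·PA/1000)) = PA + 120·OAT − 1800 + 0.24·PA = 1.24·PA + 120·OAT − 1800.
So 1.24·PA = 7880 − 120 × (-2) + 1800 = 9920.
PA = 9920 / 1.24 = 8000 ft.

8000 ft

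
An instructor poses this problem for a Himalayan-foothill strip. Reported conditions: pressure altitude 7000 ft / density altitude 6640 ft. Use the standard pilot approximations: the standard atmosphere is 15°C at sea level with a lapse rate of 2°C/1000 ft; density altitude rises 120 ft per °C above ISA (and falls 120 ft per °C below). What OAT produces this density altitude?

-2°C

Density altitude − pressure altitude = 6640 − 7000 = -360 ft.
At 120 ft/°C that is an ISA deviation of -360/120 = -3°C.
ISA temperature at 7000 ft = 15 − 2 × (7000/1000) = 1°C.
OAT = ISA + deviation = 1 + (-3) = -2°C.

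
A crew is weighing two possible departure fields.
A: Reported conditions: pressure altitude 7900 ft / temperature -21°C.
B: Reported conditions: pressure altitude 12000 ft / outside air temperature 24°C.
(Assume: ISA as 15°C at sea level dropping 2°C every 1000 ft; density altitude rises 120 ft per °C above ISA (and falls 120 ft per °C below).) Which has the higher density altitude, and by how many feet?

B by 10484 ft

A: ISA temp = -0.8°C, deviation -20.2°C, DA = 7900 + 120 × (-20.2) = 5476 ft.
B: ISA temp = -9°C, deviation +33°C, DA = 12000 + 120 × 33 = 15960 ft.
B is higher by 15960 − 5476 = 10484 ft.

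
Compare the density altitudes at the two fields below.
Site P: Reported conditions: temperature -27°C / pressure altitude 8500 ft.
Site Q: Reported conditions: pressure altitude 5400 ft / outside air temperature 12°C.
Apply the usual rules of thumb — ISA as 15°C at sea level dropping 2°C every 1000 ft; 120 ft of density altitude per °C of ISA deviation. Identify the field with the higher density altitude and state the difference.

Site Q by 836 ft

Site P: ISA temp = -2°C, deviation -25°C, DA = 8500 + 120 × (-25) = 5500 ft.
Site Q: ISA temp = 4.2°C, deviation +7.8°C, DA = 5400 + 120 × 7.8 = 6336 ft.
Site Q is higher by 6336 − 5500 = 836 ft.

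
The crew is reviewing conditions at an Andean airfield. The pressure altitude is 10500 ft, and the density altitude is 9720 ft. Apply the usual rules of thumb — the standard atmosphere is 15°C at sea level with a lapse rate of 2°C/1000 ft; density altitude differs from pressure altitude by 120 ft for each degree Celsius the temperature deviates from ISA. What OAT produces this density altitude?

-12.5°C

Density altitude − pressure altitude = 9720 − 10500 = -780 ft.
At 120 ft/°C that is an ISA deviation of -780/120 = -6.5°C.
ISA temperature at 10500 ft = 15 − 2 × (10500/1000) = -6°C.
OAT = ISA + deviation = -6 + (-6.5) = -12.5°C.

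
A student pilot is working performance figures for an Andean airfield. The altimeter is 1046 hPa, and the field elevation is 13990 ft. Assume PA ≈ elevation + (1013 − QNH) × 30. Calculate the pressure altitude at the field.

13000 ft

Pressure correction = (1013 − 1046) × 30 = -990 ft.
Pressure altitude = 13990 + (-990) = 13000 ft.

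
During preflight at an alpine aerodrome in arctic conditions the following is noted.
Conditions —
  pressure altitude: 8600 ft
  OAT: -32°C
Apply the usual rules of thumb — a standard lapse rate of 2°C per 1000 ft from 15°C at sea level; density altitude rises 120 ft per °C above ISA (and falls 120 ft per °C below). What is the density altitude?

5024 ft

ISA temperature at 8600 ft = 15 − 2 × (8600/1000) = -2.2°C.
ISA deviation = -32 − (-2.2) = -29.8°C.
Density altitude = 8600 + 120 × (-29.8) = 8600 + (-3576) = 5024 ft.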